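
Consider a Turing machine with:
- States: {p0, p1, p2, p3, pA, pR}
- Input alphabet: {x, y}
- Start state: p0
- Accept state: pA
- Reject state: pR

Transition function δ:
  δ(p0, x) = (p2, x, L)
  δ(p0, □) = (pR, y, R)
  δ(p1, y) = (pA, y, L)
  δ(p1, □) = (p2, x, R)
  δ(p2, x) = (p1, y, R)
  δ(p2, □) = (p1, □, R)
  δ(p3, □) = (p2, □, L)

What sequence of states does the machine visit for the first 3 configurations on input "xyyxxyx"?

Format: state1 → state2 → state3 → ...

Execution trace:
Initial: [p0]xyyxxyx
Step 1: δ(p0, x) = (p2, x, L) → [p2]□xyyxxyx
Step 2: δ(p2, □) = (p1, □, R) → □[p1]xyyxxyx

No transition is defined for δ(p1, x). By convention the machine halts and rejects.

State sequence: p0 → p2 → p1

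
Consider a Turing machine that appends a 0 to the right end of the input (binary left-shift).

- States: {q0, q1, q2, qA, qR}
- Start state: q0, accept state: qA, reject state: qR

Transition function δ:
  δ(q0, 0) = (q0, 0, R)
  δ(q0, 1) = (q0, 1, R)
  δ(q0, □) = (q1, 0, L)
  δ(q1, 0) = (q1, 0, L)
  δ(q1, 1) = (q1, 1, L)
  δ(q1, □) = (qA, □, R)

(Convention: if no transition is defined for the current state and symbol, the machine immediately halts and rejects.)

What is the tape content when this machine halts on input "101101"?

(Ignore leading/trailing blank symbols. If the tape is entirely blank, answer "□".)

Execution trace:
Initial: [q0]101101
Step 1: δ(q0, 1) = (q0, 1, R) → 1[q0]01101
Step 2: δ(q0, 0) = (q0, 0, R) → 10[q0]1101
Step 3: δ(q0, 1) = (q0, 1, R) → 101[q0]101
Step 4: δ(q0, 1) = (q0, 1, R) → 1011[q0]01
Step 5: δ(q0, 0) = (q0, 0, R) → 10110[q0]1
Step 6: δ(q0, 1) = (q0, 1, R) → 101101[q0]□
Step 7: δ(q0, □) = (q1, 0, L) → 10110[q1]10
Step 8: δ(q1, 1) = (q1, 1, L) → 1011[q1]010
Step 9: δ(q1, 0) = (q1, 0, L) → 101[q1]1010
Step 10: δ(q1, 1) = (q1, 1, L) → 10[q1]11010
Step 11: δ(q1, 1) = (q1, 1, L) → 1[q1]011010
Step 12: δ(q1, 0) = (q1, 0, L) → [q1]1011010
Step 13: δ(q1, 1) = (q1, 1, L) → [q1]□1011010
Step 14: δ(q1, □) = (qA, □, R) → □[qA]1011010

The machine reaches the accept state qA and halts.

Final tape (ignoring leading/trailing blanks): 1011010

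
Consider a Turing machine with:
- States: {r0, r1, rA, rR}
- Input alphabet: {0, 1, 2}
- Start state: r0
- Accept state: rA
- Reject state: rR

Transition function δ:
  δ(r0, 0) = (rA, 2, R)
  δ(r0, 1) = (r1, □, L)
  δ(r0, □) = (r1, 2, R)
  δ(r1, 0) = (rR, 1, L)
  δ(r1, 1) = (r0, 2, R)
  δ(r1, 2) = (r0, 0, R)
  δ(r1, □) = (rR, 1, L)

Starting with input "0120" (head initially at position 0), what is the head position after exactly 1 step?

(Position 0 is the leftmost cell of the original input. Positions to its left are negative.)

Execution trace (head position shown):
Step 0: [r0]0120  (head at position 0)
Step 1: move right → 2[rA]120  (head at position 1)

After 1 step, the head is at position 1.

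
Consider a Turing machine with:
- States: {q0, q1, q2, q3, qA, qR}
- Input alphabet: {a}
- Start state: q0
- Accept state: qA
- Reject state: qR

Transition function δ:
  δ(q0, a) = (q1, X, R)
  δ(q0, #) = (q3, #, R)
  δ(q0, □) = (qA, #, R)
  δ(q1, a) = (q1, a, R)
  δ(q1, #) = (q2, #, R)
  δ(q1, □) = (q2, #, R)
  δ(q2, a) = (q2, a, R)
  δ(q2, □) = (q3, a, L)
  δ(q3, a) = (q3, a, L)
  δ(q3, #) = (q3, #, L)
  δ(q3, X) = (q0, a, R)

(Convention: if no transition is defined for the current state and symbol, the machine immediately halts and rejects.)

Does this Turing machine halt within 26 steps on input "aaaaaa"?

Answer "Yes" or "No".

Execution trace:
Initial: [q0]aaaaaa
Step 1: δ(q0, a) = (q1, X, R) → X[q1]aaaaa
Step 2: δ(q1, a) = (q1, a, R) → Xa[q1]aaaa
Step 3: δ(q1, a) = (q1, a, R) → Xaa[q1]aaa
Step 4: δ(q1, a) = (q1, a, R) → Xaaa[q1]aa
Step 5: δ(q1, a) = (q1, a, R) → Xaaaa[q1]a
Step 6: δ(q1, a) = (q1, a, R) → Xaaaaa[q1]□
Step 7: δ(q1, □) = (q2, #, R) → Xaaaaa#[q2]□
Step 8: δ(q2, □) = (q3, a, L) → Xaaaaa[q3]#a
Step 9: δ(q3, #) = (q3, #, L) → Xaaaa[q3]a#a
Step 10: δ(q3, a) = (q3, a, L) → Xaaa[q3]aa#a
Step 11: δ(q3, a) = (q3, a, L) → Xaa[q3]aaa#a
Step 12: δ(q3, a) = (q3, a, L) → Xa[q3]aaaa#a
Step 13: δ(q3, a) = (q3, a, L) → X[q3]aaaaa#a
Step 14: δ(q3, a) = (q3, a, L) → [q3]Xaaaaa#a
Step 15: δ(q3, X) = (q0, a, R) → a[q0]aaaaa#a
Step 16: δ(q0, a) = (q1, X, R) → aX[q1]aaaa#a
Step 17: δ(q1, a) = (q1, a, R) → aXa[q1]aaa#a
Step 18: δ(q1, a) = (q1, a, R) → aXaa[q1]aa#a
Step 19: δ(q1, a) = (q1, a, R) → aXaaa[q1]a#a
Step 20: δ(q1, a) = (q1, a, R) → aXaaaa[q1]#a
Step 21: δ(q1, #) = (q2, #, R) → aXaaaa#[q2]a
Step 22: δ(q2, a) = (q2, a, R) → aXaaaa#a[q2]□
Step 23: δ(q2, □) = (q3, a, L) → aXaaaa#[q3]aa
Step 24: δ(q3, a) = (q3, a, L) → aXaaaa[q3]#aa
Step 25: δ(q3, #) = (q3, #, L) → aXaaa[q3]a#aa
Step 26: δ(q3, a) = (q3, a, L) → aXaa[q3]aa#aa

The machine has not reached a halting state after 26 steps.
The machine did not halt within the 26-step bound.

Answer: No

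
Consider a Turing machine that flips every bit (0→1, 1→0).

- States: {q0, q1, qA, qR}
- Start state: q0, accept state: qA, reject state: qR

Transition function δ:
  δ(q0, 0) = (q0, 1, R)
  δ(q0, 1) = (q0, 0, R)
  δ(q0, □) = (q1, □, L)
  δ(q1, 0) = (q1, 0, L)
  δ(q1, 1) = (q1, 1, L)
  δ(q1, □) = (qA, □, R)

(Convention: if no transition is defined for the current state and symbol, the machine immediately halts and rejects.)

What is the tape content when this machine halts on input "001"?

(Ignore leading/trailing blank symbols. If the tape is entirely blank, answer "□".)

Execution trace:
Initial: [q0]001
Step 1: δ(q0, 0) = (q0, 1, R) → 1[q0]01
Step 2: δ(q0, 0) = (q0, 1, R) → 11[q0]1
Step 3: δ(q0, 1) = (q0, 0, R) → 110[q0]□
Step 4: δ(q0, □) = (q1, □, L) → 11[q1]0□
Step 5: δ(q1, 0) = (q1, 0, L) → 1[q1]10□
Step 6: δ(q1, 1) = (q1, 1, L) → [q1]110□
Step 7: δ(q1, 1) = (q1, 1, L) → [q1]□110□
Step 8: δ(q1, □) = (qA, □, R) → □[qA]110□

The machine reaches the accept state qA and halts.

Final tape (ignoring leading/trailing blanks): 110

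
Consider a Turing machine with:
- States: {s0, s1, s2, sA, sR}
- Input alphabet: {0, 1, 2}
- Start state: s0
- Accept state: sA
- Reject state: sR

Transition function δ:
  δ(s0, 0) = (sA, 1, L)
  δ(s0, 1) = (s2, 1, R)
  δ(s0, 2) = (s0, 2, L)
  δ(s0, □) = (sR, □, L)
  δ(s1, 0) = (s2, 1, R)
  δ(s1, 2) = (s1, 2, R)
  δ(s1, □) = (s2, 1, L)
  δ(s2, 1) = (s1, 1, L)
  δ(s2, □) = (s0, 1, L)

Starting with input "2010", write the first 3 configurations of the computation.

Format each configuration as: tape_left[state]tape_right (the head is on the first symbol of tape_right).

Transitions applied:
Step 1: δ(s0, 2) = (s0, 2, L)
Step 2: δ(s0, □) = (sR, □, L)

The first 3 configurations are:
[s0]2010 ⊢ [s0]□2010 ⊢ [sR]□□2010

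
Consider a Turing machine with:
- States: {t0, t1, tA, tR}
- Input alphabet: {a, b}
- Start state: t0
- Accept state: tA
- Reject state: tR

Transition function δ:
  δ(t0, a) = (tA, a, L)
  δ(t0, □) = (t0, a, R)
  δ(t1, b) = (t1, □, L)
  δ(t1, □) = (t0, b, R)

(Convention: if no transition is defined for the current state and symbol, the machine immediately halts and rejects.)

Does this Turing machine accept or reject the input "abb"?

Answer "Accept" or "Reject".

Execution trace:
Initial: [t0]abb
Step 1: δ(t0, a) = (tA, a, L) → [tA]□abb

The machine reaches the accept state tA and halts.

Answer: Accept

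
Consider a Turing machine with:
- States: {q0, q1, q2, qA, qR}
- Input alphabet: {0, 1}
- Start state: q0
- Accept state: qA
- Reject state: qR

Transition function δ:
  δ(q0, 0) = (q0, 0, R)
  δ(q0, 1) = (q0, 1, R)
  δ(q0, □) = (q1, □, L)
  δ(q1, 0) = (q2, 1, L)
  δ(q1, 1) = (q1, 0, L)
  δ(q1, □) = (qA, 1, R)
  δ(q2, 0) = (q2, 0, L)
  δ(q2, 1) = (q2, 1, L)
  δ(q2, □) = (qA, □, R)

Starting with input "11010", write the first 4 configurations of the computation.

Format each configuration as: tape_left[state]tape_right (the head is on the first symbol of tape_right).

Transitions applied:
Step 1: δ(q0, 1) = (q0, 1, R)
Step 2: δ(q0, 1) = (q0, 1, R)
Step 3: δ(q0, 0) = (q0, 0, R)

The first 4 configurations are:
[q0]11010 ⊢ 1[q0]1010 ⊢ 11[q0]010 ⊢ 110[q0]10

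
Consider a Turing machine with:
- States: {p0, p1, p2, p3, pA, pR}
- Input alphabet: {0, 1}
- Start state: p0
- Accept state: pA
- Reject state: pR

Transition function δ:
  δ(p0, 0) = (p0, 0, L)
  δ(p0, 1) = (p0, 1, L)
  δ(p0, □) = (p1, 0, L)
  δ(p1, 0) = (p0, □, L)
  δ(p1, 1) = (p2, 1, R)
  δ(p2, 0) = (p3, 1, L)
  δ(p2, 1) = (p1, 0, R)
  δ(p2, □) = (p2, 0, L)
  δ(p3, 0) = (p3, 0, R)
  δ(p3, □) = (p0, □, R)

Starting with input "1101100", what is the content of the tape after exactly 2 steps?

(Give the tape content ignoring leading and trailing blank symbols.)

Execution trace:
Initial: [p0]1101100
Step 1: δ(p0, 1) = (p0, 1, L) → [p0]□1101100
Step 2: δ(p0, □) = (p1, 0, L) → [p1]□01101100

No transition is defined for δ(p1, □). By convention the machine halts and rejects.

After 2 steps, the tape (ignoring leading/trailing blanks) is: 01101100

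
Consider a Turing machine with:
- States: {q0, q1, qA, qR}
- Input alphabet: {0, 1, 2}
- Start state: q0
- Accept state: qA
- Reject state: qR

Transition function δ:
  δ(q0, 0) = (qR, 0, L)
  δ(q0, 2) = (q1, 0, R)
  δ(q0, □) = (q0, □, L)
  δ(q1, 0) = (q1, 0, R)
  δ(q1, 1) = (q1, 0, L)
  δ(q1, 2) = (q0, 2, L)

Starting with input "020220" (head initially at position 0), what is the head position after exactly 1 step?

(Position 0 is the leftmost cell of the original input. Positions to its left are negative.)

Execution trace (head position shown):
Step 0: [q0]020220  (head at position 0)
Step 1: move left → [qR]□020220  (head at position -1)

After 1 step, the head is at position -1.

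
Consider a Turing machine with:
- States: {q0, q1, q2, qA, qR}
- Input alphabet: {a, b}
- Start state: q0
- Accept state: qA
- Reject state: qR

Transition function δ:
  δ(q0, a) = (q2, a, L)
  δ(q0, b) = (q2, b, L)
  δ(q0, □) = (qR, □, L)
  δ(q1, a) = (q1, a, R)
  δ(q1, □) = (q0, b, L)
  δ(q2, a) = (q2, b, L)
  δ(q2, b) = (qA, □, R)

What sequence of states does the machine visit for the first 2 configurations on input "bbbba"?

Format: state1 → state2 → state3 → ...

Execution trace:
Initial: [q0]bbbba
Step 1: δ(q0, b) = (q2, b, L) → [q2]□bbbba

No transition is defined for δ(q2, □). By convention the machine halts and rejects.

State sequence: q0 → q2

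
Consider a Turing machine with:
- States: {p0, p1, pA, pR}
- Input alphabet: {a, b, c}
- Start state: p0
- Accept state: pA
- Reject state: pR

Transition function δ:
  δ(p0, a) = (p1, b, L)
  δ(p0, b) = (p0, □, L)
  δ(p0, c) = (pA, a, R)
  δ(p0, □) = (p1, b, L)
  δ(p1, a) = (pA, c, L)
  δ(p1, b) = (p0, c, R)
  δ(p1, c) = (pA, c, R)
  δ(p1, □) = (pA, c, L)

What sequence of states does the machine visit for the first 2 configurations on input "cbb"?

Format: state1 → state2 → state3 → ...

Execution trace:
Initial: [p0]cbb
Step 1: δ(p0, c) = (pA, a, R) → a[pA]bb

The machine reaches the accept state pA and halts.

State sequence: p0 → pA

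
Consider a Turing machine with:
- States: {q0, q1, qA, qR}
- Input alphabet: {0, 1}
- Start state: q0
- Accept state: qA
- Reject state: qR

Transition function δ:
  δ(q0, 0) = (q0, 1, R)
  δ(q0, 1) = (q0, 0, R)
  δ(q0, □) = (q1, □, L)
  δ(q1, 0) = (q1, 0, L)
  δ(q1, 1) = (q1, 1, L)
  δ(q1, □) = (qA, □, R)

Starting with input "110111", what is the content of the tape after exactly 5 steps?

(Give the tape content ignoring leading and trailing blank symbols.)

Execution trace:
Initial: [q0]110111
Step 1: δ(q0, 1) = (q0, 0, R) → 0[q0]10111
Step 2: δ(q0, 1) = (q0, 0, R) → 00[q0]0111
Step 3: δ(q0, 0) = (q0, 1, R) → 001[q0]111
Step 4: δ(q0, 1) = (q0, 0, R) → 0010[q0]11
Step 5: δ(q0, 1) = (q0, 0, R) → 00100[q0]1

After 5 steps, the tape (ignoring leading/trailing blanks) is: 001001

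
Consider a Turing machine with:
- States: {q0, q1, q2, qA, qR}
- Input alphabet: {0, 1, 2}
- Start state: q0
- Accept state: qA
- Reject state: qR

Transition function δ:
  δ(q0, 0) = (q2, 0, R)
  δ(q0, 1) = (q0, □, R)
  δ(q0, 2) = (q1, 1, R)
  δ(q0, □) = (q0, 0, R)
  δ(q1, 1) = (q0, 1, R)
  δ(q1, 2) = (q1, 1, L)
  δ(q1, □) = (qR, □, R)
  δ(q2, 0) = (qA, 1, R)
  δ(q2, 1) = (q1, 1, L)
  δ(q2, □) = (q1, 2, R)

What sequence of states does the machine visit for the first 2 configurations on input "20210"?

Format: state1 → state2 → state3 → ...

Execution trace:
Initial: [q0]20210
Step 1: δ(q0, 2) = (q1, 1, R) → 1[q1]0210

No transition is defined for δ(q1, 0). By convention the machine halts and rejects.

State sequence: q0 → q1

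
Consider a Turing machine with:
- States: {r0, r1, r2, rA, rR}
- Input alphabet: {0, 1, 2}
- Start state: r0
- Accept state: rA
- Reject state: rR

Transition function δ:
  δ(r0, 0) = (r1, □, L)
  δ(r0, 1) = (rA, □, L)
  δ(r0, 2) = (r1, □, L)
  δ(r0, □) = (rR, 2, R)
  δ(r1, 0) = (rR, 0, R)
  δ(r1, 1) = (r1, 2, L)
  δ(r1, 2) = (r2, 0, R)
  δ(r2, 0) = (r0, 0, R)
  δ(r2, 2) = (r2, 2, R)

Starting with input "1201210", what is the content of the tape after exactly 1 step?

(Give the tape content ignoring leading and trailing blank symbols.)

Execution trace:
Initial: [r0]1201210
Step 1: δ(r0, 1) = (rA, □, L) → [rA]□□201210

The machine reaches the accept state rA and halts.

After 1 step, the tape (ignoring leading/trailing blanks) is: 201210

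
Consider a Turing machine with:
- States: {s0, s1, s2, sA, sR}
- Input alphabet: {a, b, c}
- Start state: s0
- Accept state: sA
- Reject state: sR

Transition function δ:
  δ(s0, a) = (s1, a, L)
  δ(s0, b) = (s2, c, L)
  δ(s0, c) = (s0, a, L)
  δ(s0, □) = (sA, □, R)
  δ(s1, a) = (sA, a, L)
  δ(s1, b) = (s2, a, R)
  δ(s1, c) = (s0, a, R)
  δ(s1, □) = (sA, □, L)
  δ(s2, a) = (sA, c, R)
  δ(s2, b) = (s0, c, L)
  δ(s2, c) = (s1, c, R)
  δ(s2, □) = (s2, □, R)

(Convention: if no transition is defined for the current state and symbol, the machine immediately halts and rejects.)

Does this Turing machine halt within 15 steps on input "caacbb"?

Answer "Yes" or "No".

Execution trace:
Initial: [s0]caacbb
Step 1: δ(s0, c) = (s0, a, L) → [s0]□aaacbb
Step 2: δ(s0, □) = (sA, □, R) → □[sA]aaacbb

The machine reaches the accept state sA and halts.
The machine halted after 2 steps (within the 15-step bound).

Answer: Yes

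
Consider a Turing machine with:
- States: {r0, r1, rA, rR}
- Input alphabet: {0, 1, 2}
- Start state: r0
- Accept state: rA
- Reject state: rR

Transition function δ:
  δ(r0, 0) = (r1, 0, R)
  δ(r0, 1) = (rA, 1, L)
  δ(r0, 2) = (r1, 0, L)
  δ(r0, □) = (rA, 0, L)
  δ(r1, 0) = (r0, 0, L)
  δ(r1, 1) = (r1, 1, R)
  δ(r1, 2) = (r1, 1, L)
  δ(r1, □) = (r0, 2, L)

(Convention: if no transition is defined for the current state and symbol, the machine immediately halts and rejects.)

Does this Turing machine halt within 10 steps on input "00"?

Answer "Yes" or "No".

Execution trace:
Initial: [r0]00
Step 1: δ(r0, 0) = (r1, 0, R) → 0[r1]0
Step 2: δ(r1, 0) = (r0, 0, L) → [r0]00
Step 3: δ(r0, 0) = (r1, 0, R) → 0[r1]0
Step 4: δ(r1, 0) = (r0, 0, L) → [r0]00
Step 5: δ(r0, 0) = (r1, 0, R) → 0[r1]0
Step 6: δ(r1, 0) = (r0, 0, L) → [r0]00
Step 7: δ(r0, 0) = (r1, 0, R) → 0[r1]0
Step 8: δ(r1, 0) = (r0, 0, L) → [r0]00
Step 9: δ(r0, 0) = (r1, 0, R) → 0[r1]0
Step 10: δ(r1, 0) = (r0, 0, L) → [r0]00

The machine has not reached a halting state after 10 steps.
The machine did not halt within the 10-step bound.

Answer: No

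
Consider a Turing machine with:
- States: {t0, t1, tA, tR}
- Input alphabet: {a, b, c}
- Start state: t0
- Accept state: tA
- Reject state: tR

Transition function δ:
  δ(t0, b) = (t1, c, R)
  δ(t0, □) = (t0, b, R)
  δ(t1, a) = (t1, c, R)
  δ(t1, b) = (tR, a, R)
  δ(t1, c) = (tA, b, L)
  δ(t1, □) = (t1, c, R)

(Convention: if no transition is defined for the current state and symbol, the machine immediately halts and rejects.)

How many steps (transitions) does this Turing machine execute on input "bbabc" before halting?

Execution trace:
Initial: [t0]bbabc
Step 1: δ(t0, b) = (t1, c, R) → c[t1]babc
Step 2: δ(t1, b) = (tR, a, R) → ca[tR]abc

The machine reaches the reject state tR and halts.

The machine executed 2 steps before halting.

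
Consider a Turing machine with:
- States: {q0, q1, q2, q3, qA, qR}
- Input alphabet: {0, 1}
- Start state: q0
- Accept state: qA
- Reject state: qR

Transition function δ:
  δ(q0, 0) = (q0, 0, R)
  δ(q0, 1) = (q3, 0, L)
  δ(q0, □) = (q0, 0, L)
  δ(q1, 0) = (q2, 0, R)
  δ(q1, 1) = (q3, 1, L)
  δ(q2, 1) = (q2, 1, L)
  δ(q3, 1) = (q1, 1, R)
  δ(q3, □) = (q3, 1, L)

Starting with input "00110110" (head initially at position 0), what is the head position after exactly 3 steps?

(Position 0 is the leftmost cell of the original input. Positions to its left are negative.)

Execution trace (head position shown):
Step 0: [q0]00110110  (head at position 0)
Step 1: move right → 0[q0]0110110  (head at position 1)
Step 2: move right → 00[q0]110110  (head at position 2)
Step 3: move left → 0[q3]0010110  (head at position 1)

After 3 steps, the head is at position 1.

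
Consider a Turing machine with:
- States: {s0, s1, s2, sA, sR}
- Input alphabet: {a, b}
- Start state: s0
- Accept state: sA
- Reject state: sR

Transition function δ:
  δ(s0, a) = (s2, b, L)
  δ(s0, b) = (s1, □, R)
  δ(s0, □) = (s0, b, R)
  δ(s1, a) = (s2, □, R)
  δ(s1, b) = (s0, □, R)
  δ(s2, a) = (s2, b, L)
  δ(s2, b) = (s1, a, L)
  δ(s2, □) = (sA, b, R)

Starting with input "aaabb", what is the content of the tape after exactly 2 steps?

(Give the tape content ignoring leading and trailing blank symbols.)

Execution trace:
Initial: [s0]aaabb
Step 1: δ(s0, a) = (s2, b, L) → [s2]□baabb
Step 2: δ(s2, □) = (sA, b, R) → b[sA]baabb

The machine reaches the accept state sA and halts.

After 2 steps, the tape (ignoring leading/trailing blanks) is: bbaabb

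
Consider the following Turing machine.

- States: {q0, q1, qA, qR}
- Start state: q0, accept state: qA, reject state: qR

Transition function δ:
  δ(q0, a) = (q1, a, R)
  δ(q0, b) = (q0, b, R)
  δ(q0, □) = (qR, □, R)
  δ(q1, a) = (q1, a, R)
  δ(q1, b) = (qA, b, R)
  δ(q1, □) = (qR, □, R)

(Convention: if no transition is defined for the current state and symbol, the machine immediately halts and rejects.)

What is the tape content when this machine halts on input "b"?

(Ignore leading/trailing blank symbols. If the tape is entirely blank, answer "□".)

Execution trace:
Initial: [q0]b
Step 1: δ(q0, b) = (q0, b, R) → b[q0]□
Step 2: δ(q0, □) = (qR, □, R) → b□[qR]□

The machine reaches the reject state qR and halts.

Final tape (ignoring leading/trailing blanks): b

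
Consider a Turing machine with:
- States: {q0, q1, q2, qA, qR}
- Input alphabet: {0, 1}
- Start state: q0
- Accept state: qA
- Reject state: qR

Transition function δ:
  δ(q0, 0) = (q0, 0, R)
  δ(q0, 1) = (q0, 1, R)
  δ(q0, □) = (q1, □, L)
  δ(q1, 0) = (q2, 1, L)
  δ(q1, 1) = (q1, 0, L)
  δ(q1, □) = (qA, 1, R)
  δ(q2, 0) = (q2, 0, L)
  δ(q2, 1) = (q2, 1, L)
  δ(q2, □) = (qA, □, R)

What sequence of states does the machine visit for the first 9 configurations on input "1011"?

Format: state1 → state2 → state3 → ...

Execution trace:
Initial: [q0]1011
Step 1: δ(q0, 1) = (q0, 1, R) → 1[q0]011
Step 2: δ(q0, 0) = (q0, 0, R) → 10[q0]11
Step 3: δ(q0, 1) = (q0, 1, R) → 101[q0]1
Step 4: δ(q0, 1) = (q0, 1, R) → 1011[q0]□
Step 5: δ(q0, □) = (q1, □, L) → 101[q1]1□
Step 6: δ(q1, 1) = (q1, 0, L) → 10[q1]10□
Step 7: δ(q1, 1) = (q1, 0, L) → 1[q1]000□
Step 8: δ(q1, 0) = (q2, 1, L) → [q2]1100□

State sequence: q0 → q0 → q0 → q0 → q0 → q1 → q1 → q1 → q2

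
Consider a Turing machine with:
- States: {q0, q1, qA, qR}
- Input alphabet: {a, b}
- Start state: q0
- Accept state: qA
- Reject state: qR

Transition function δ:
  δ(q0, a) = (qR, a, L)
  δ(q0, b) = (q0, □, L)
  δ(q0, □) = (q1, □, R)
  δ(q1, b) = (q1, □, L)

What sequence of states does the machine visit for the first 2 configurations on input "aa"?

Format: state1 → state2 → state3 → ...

Execution trace:
Initial: [q0]aa
Step 1: δ(q0, a) = (qR, a, L) → [qR]□aa

The machine reaches the reject state qR and halts.

State sequence: q0 → qR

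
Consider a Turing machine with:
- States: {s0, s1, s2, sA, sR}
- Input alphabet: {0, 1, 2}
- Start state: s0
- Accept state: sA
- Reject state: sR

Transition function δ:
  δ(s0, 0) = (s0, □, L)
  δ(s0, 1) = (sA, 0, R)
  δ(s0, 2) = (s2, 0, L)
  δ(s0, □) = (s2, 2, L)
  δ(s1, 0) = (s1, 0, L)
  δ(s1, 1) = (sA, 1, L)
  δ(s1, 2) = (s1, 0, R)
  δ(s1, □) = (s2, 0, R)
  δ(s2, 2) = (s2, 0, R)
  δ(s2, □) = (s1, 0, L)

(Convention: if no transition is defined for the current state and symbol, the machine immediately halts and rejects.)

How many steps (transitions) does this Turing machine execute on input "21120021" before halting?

Execution trace:
Initial: [s0]21120021
Step 1: δ(s0, 2) = (s2, 0, L) → [s2]□01120021
Step 2: δ(s2, □) = (s1, 0, L) → [s1]□001120021
Step 3: δ(s1, □) = (s2, 0, R) → 0[s2]001120021

No transition is defined for δ(s2, 0). By convention the machine halts and rejects.

The machine executed 3 steps before halting.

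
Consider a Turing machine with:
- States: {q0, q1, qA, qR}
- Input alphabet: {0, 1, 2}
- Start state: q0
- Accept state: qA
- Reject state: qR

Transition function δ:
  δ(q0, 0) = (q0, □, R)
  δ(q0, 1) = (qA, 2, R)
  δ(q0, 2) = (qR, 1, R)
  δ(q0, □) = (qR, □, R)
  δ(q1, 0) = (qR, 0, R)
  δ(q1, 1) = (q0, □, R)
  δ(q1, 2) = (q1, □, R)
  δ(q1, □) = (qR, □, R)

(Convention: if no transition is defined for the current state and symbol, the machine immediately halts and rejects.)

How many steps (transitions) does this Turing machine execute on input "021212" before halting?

Execution trace:
Initial: [q0]021212
Step 1: δ(q0, 0) = (q0, □, R) → □[q0]21212
Step 2: δ(q0, 2) = (qR, 1, R) → □1[qR]1212

The machine reaches the reject state qR and halts.

The machine executed 2 steps before halting.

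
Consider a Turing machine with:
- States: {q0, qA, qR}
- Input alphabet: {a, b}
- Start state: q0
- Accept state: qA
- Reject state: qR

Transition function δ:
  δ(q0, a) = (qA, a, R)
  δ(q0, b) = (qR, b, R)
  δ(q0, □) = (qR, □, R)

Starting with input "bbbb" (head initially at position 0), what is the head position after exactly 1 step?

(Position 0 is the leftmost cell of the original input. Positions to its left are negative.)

Execution trace (head position shown):
Step 0: [q0]bbbb  (head at position 0)
Step 1: move right → b[qR]bbb  (head at position 1)

After 1 step, the head is at position 1.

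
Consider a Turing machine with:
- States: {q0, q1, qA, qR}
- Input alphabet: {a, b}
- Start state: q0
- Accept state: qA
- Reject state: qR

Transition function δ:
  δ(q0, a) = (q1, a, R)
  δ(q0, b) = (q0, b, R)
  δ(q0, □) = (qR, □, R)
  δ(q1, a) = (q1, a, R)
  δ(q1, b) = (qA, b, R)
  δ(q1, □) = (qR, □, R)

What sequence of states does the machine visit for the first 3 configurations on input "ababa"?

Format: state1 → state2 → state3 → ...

Execution trace:
Initial: [q0]ababa
Step 1: δ(q0, a) = (q1, a, R) → a[q1]baba
Step 2: δ(q1, b) = (qA, b, R) → ab[qA]aba

The machine reaches the accept state qA and halts.

State sequence: q0 → q1 → qA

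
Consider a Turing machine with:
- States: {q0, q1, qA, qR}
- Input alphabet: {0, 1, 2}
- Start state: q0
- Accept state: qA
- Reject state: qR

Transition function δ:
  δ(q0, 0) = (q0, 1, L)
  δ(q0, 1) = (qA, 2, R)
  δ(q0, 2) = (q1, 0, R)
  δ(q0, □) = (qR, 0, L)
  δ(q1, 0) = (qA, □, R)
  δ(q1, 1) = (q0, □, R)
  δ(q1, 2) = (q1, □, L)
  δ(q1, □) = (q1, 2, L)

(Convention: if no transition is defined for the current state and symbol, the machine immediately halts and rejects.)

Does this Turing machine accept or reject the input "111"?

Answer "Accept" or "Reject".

Execution trace:
Initial: [q0]111
Step 1: δ(q0, 1) = (qA, 2, R) → 2[qA]11

The machine reaches the accept state qA and halts.

Answer: Accept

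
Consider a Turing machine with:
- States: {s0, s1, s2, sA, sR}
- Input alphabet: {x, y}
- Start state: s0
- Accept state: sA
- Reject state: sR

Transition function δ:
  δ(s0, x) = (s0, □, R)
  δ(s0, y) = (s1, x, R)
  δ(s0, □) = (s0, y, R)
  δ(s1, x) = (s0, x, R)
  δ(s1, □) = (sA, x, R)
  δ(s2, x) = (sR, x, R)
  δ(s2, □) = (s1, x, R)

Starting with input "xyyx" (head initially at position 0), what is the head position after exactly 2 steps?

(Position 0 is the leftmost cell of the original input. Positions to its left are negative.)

Execution trace (head position shown):
Step 0: [s0]xyyx  (head at position 0)
Step 1: move right → □[s0]yyx  (head at position 1)
Step 2: move right → □x[s1]yx  (head at position 2)

After 2 steps, the head is at position 2.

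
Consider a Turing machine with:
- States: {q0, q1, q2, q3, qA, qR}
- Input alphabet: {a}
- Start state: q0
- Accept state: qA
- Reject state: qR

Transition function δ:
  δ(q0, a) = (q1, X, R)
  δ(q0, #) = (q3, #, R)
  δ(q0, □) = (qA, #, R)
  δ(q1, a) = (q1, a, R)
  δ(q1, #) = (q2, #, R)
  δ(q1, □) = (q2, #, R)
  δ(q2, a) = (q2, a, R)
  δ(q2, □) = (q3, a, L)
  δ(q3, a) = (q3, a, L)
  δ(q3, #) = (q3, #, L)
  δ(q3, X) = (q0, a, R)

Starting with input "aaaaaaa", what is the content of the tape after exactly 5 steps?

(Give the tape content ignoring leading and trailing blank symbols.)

Execution trace:
Initial: [q0]aaaaaaa
Step 1: δ(q0, a) = (q1, X, R) → X[q1]aaaaaa
Step 2: δ(q1, a) = (q1, a, R) → Xa[q1]aaaaa
Step 3: δ(q1, a) = (q1, a, R) → Xaa[q1]aaaa
Step 4: δ(q1, a) = (q1, a, R) → Xaaa[q1]aaa
Step 5: δ(q1, a) = (q1, a, R) → Xaaaa[q1]aa

After 5 steps, the tape (ignoring leading/trailing blanks) is: Xaaaaaa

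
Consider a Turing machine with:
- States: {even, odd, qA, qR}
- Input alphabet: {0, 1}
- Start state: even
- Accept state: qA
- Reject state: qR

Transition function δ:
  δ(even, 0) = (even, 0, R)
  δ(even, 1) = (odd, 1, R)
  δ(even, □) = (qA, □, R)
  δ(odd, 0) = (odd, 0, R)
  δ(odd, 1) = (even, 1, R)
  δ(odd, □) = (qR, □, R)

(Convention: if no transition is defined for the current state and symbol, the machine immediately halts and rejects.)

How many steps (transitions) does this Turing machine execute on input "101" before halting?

Execution trace:
Initial: [even]101
Step 1: δ(even, 1) = (odd, 1, R) → 1[odd]01
Step 2: δ(odd, 0) = (odd, 0, R) → 10[odd]1
Step 3: δ(odd, 1) = (even, 1, R) → 101[even]□
Step 4: δ(even, □) = (qA, □, R) → 101□[qA]□

The machine reaches the accept state qA and halts.

The machine executed 4 steps before halting.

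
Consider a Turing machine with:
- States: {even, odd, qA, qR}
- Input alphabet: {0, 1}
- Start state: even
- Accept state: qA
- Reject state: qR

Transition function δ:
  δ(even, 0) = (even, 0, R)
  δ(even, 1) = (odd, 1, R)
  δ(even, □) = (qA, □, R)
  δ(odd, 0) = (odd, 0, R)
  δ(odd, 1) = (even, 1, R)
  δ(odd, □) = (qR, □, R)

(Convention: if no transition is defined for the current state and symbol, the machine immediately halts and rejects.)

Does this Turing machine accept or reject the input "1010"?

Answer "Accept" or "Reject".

Execution trace:
Initial: [even]1010
Step 1: δ(even, 1) = (odd, 1, R) → 1[odd]010
Step 2: δ(odd, 0) = (odd, 0, R) → 10[odd]10
Step 3: δ(odd, 1) = (even, 1, R) → 101[even]0
Step 4: δ(even, 0) = (even, 0, R) → 1010[even]□
Step 5: δ(even, □) = (qA, □, R) → 1010□[qA]□

The machine reaches the accept state qA and halts.

Answer: Accept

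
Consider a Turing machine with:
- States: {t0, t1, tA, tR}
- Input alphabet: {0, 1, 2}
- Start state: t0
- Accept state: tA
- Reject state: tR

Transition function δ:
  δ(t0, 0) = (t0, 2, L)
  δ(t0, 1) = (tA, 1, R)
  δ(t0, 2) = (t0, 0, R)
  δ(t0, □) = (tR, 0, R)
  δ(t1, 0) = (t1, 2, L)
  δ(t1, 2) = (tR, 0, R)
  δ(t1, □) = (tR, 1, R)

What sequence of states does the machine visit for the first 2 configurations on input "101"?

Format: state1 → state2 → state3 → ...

Execution trace:
Initial: [t0]101
Step 1: δ(t0, 1) = (tA, 1, R) → 1[tA]01

The machine reaches the accept state tA and halts.

State sequence: t0 → tA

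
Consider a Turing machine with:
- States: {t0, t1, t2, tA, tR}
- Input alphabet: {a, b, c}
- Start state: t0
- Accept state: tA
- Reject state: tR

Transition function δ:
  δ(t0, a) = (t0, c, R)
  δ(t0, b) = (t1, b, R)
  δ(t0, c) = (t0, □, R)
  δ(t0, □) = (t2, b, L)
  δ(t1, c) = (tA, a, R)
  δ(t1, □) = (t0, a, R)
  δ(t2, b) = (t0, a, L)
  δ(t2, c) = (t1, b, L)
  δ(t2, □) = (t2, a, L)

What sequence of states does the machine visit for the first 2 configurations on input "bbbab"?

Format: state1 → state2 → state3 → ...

Execution trace:
Initial: [t0]bbbab
Step 1: δ(t0, b) = (t1, b, R) → b[t1]bbab

No transition is defined for δ(t1, b). By convention the machine halts and rejects.

State sequence: t0 → t1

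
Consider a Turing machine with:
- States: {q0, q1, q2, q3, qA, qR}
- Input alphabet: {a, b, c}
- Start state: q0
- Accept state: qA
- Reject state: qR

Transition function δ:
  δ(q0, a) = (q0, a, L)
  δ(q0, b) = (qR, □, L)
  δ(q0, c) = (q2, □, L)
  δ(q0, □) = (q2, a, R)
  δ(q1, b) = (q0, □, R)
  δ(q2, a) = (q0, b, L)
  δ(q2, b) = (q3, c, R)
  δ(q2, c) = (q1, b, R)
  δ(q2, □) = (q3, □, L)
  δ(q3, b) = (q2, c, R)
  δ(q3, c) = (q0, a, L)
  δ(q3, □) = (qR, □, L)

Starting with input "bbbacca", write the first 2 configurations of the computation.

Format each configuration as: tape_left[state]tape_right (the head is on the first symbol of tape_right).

Transitions applied:
Step 1: δ(q0, b) = (qR, □, L)

The first 2 configurations are:
[q0]bbbacca ⊢ [qR]□□bbacca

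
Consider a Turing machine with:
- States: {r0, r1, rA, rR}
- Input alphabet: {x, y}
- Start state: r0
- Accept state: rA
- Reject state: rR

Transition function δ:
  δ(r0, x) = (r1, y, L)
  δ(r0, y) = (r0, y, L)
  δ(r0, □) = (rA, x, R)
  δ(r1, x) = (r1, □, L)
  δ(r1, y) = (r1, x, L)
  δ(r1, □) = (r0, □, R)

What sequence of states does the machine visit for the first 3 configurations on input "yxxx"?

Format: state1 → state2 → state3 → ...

Execution trace:
Initial: [r0]yxxx
Step 1: δ(r0, y) = (r0, y, L) → [r0]□yxxx
Step 2: δ(r0, □) = (rA, x, R) → x[rA]yxxx

The machine reaches the accept state rA and halts.

State sequence: r0 → r0 → rA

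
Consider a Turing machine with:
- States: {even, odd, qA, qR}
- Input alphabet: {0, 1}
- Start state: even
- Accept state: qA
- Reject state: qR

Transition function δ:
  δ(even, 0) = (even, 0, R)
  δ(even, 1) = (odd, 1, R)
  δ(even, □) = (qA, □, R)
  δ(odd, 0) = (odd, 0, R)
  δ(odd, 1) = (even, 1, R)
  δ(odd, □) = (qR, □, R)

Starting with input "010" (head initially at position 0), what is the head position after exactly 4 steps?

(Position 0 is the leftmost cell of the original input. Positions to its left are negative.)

Execution trace (head position shown):
Step 0: [even]010  (head at position 0)
Step 1: move right → 0[even]10  (head at position 1)
Step 2: move right → 01[odd]0  (head at position 2)
Step 3: move right → 010[odd]□  (head at position 3)
Step 4: move right → 010□[qR]□  (head at position 4)

After 4 steps, the head is at position 4.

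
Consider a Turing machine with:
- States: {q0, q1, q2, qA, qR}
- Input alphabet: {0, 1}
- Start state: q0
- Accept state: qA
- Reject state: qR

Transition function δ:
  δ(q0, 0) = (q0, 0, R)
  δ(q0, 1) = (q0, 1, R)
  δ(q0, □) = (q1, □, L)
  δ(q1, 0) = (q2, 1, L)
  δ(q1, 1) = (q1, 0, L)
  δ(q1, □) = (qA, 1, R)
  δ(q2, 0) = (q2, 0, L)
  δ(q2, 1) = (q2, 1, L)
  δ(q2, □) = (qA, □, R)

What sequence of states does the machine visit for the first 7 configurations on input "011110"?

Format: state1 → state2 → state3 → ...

Execution trace:
Initial: [q0]011110
Step 1: δ(q0, 0) = (q0, 0, R) → 0[q0]11110
Step 2: δ(q0, 1) = (q0, 1, R) → 01[q0]1110
Step 3: δ(q0, 1) = (q0, 1, R) → 011[q0]110
Step 4: δ(q0, 1) = (q0, 1, R) → 0111[q0]10
Step 5: δ(q0, 1) = (q0, 1, R) → 01111[q0]0
Step 6: δ(q0, 0) = (q0, 0, R) → 011110[q0]□

State sequence: q0 → q0 → q0 → q0 → q0 → q0 → q0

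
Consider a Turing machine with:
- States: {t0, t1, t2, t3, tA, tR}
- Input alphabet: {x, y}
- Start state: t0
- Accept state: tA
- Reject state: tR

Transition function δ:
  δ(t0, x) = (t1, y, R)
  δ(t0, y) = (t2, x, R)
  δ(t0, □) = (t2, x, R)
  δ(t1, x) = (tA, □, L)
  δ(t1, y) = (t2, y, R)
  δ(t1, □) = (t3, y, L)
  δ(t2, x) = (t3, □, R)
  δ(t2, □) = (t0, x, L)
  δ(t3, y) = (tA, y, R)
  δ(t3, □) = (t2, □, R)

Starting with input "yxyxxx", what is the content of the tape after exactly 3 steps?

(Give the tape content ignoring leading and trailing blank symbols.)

Execution trace:
Initial: [t0]yxyxxx
Step 1: δ(t0, y) = (t2, x, R) → x[t2]xyxxx
Step 2: δ(t2, x) = (t3, □, R) → x□[t3]yxxx
Step 3: δ(t3, y) = (tA, y, R) → x□y[tA]xxx

The machine reaches the accept state tA and halts.

After 3 steps, the tape (ignoring leading/trailing blanks) is: x□yxxx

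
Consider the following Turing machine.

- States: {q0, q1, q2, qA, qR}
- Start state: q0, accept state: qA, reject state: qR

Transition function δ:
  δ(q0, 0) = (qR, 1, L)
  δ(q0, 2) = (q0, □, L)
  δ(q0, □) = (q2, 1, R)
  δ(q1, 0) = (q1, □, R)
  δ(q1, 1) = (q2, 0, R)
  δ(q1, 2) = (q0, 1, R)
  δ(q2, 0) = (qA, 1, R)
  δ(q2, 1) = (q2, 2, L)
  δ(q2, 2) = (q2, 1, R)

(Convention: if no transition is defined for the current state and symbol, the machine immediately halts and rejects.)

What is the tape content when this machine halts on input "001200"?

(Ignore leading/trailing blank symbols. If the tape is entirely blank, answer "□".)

Execution trace:
Initial: [q0]001200
Step 1: δ(q0, 0) = (qR, 1, L) → [qR]□101200

The machine reaches the reject state qR and halts.

Final tape (ignoring leading/trailing blanks): 101200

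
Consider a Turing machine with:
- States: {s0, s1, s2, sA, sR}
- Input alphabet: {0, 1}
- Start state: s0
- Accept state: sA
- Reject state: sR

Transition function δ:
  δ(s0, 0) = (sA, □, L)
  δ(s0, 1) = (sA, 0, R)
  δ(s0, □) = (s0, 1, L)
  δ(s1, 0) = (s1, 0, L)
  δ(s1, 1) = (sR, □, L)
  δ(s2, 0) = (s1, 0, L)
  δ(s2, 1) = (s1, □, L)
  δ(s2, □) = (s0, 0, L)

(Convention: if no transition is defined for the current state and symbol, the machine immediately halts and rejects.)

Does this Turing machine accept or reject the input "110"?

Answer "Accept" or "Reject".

Execution trace:
Initial: [s0]110
Step 1: δ(s0, 1) = (sA, 0, R) → 0[sA]10

The machine reaches the accept state sA and halts.

Answer: Accept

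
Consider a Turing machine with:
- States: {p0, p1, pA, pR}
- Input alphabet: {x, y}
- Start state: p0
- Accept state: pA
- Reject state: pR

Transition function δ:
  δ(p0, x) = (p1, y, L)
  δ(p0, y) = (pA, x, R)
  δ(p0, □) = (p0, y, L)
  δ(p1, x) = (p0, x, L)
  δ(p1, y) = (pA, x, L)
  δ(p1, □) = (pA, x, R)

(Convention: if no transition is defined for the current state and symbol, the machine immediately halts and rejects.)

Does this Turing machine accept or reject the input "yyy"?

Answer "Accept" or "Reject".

Execution trace:
Initial: [p0]yyy
Step 1: δ(p0, y) = (pA, x, R) → x[pA]yy

The machine reaches the accept state pA and halts.

Answer: Accept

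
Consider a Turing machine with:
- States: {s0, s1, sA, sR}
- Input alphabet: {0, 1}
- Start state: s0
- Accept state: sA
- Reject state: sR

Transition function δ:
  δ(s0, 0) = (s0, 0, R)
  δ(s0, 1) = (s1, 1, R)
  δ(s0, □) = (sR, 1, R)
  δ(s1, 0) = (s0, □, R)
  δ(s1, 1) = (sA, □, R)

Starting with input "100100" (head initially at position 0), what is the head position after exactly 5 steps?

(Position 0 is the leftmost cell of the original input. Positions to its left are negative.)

Execution trace (head position shown):
Step 0: [s0]100100  (head at position 0)
Step 1: move right → 1[s1]00100  (head at position 1)
Step 2: move right → 1□[s0]0100  (head at position 2)
Step 3: move right → 1□0[s0]100  (head at position 3)
Step 4: move right → 1□01[s1]00  (head at position 4)
Step 5: move right → 1□01□[s0]0  (head at position 5)

After 5 steps, the head is at position 5.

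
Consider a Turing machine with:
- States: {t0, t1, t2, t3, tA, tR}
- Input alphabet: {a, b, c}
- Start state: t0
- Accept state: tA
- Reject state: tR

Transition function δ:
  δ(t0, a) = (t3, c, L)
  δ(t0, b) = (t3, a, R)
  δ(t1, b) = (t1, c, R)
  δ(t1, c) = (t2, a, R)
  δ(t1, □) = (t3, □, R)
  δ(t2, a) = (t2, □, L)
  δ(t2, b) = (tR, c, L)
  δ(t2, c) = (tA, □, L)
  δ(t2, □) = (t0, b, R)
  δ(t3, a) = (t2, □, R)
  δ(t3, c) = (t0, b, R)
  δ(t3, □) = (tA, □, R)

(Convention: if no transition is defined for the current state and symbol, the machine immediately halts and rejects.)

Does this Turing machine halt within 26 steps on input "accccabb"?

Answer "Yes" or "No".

Execution trace:
Initial: [t0]accccabb
Step 1: δ(t0, a) = (t3, c, L) → [t3]□cccccabb
Step 2: δ(t3, □) = (tA, □, R) → □[tA]cccccabb

The machine reaches the accept state tA and halts.
The machine halted after 2 steps (within the 26-step bound).

Answer: Yes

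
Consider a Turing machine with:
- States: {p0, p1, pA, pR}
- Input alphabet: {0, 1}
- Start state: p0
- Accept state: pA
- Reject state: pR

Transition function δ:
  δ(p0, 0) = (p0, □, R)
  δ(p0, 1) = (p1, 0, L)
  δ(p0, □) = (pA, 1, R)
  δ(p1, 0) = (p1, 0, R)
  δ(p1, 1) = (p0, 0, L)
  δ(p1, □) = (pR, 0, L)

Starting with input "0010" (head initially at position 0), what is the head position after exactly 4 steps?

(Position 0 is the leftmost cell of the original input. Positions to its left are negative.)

Execution trace (head position shown):
Step 0: [p0]0010  (head at position 0)
Step 1: move right → □[p0]010  (head at position 1)
Step 2: move right → □□[p0]10  (head at position 2)
Step 3: move left → □[p1]□00  (head at position 1)
Step 4: move left → [pR]□000  (head at position 0)

After 4 steps, the head is at position 0.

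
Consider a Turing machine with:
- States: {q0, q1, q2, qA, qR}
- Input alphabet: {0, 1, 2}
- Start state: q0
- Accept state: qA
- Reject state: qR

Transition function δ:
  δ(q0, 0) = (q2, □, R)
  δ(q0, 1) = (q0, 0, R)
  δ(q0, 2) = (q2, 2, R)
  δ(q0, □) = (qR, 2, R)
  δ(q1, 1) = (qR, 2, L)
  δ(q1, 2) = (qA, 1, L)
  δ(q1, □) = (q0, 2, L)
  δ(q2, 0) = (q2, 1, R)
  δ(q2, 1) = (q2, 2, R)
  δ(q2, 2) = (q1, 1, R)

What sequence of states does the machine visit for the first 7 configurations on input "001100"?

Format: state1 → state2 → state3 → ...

Execution trace:
Initial: [q0]001100
Step 1: δ(q0, 0) = (q2, □, R) → □[q2]01100
Step 2: δ(q2, 0) = (q2, 1, R) → □1[q2]1100
Step 3: δ(q2, 1) = (q2, 2, R) → □12[q2]100
Step 4: δ(q2, 1) = (q2, 2, R) → □122[q2]00
Step 5: δ(q2, 0) = (q2, 1, R) → □1221[q2]0
Step 6: δ(q2, 0) = (q2, 1, R) → □12211[q2]□

No transition is defined for δ(q2, □). By convention the machine halts and rejects.

State sequence: q0 → q2 → q2 → q2 → q2 → q2 → q2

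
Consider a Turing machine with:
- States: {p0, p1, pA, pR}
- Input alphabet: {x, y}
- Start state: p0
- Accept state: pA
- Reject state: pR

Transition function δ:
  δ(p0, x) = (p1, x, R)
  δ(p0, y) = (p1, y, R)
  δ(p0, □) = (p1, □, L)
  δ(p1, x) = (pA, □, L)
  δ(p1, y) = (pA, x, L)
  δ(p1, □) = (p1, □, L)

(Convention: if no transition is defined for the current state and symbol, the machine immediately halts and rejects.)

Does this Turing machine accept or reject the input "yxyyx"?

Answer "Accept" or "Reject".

Execution trace:
Initial: [p0]yxyyx
Step 1: δ(p0, y) = (p1, y, R) → y[p1]xyyx
Step 2: δ(p1, x) = (pA, □, L) → [pA]y□yyx

The machine reaches the accept state pA and halts.

Answer: Accept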